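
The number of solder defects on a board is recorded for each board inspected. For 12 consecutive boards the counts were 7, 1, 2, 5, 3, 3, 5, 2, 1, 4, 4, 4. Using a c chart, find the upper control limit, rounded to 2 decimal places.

c̄ = (7 + 1 + 2 + 5 + 3 + 3 + 5 + 2 + 1 + 4 + 4 + 4) / 12 = 41 / 12 = 3.4167
UCL = c̄ + 3√c̄ = 3.4167 + 3 × √3.4167 = 3.4167 + 3 × 1.8484 = 8.9619

8.96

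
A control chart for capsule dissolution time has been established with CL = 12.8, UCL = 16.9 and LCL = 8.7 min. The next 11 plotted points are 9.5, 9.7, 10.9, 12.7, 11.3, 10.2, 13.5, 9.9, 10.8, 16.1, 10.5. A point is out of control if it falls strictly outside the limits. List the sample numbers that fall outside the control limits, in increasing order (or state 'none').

All 11 points lie within [8.7, 16.9].

none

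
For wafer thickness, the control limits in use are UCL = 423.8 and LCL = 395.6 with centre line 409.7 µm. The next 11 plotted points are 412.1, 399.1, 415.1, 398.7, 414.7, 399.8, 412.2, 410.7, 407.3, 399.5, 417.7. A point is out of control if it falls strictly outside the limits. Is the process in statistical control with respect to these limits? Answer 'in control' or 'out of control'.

in control

All 11 points lie within [395.6, 423.8].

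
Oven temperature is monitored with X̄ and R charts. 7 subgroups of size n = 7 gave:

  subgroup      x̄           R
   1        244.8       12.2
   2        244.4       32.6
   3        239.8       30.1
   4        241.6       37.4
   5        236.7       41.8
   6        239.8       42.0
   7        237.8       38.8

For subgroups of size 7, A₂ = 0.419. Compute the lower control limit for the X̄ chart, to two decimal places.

226.64

X̄̄ = (244.8 + 244.4 + 239.8 + 241.6 + 236.7 + 239.8 + 237.8) / 7 = 1684.9000 / 7 = 240.7000
R̄ = (12.2 + 32.6 + 30.1 + 37.4 + 41.8 + 42.0 + 38.8) / 7 = 234.9000 / 7 = 33.5571
LCL = X̄̄ − A₂·R̄ = 240.7000 − 0.419 × 33.5571 = 226.6396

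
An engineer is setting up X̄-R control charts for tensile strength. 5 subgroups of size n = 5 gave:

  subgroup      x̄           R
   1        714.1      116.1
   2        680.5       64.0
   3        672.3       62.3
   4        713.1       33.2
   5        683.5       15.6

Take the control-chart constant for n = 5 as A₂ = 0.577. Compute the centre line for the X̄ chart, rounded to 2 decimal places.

692.70

X̄̄ = (714.1 + 680.5 + 672.3 + 713.1 + 683.5) / 5 = 3463.5000 / 5 = 692.7000
CL = X̄̄ = 692.7000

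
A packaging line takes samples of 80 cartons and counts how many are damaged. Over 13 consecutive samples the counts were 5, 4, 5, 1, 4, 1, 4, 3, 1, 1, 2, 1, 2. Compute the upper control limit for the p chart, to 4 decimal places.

0.0923

p̄ = Σdᵢ / (k·n) = 34 / (13 × 80) = 0.03269
UCL = p̄ + 3·√(p̄(1−p̄)/n) = 0.03269 + 3 × √(0.03269×0.96731/80) = 0.03269 + 3 × 0.01988 = 0.09234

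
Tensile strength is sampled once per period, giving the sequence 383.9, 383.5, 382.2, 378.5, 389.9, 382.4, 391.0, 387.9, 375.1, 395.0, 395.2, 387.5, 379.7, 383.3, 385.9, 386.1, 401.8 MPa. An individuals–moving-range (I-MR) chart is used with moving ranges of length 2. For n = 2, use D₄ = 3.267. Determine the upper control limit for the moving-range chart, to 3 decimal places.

21.746

Moving ranges: 0.4, 1.3, 3.7, 11.4, 7.5, 8.6, 3.1, 12.8, 19.9, 0.2, 7.7, 7.8, 3.6, 2.6, 0.2, 15.7; M̄R̄ = 106.5000 / 16 = 6.6562
UCL_MR = D₄·M̄R̄ = 3.267 × 6.6562 = 21.7460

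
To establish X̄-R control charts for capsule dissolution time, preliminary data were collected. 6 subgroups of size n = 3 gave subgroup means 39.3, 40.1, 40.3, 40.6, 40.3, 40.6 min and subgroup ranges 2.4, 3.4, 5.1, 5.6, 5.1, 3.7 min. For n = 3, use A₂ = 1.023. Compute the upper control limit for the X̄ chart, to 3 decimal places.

44.514

X̄̄ = (39.3 + 40.1 + 40.3 + 40.6 + 40.3 + 40.6) / 6 = 241.2000 / 6 = 40.2000
R̄ = (2.4 + 3.4 + 5.1 + 5.6 + 5.1 + 3.7) / 6 = 25.3000 / 6 = 4.2167
UCL = X̄̄ + A₂·R̄ = 40.2000 + 1.023 × 4.2167 = 44.5136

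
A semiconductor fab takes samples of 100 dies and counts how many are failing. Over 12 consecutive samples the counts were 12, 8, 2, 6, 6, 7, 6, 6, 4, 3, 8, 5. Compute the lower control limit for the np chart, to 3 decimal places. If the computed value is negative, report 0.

0.000

p̄ = Σdᵢ / (k·n) = 73 / (12 × 100) = 0.06083
LCL = np̄ − 3·√(np̄(1−p̄)) = 6.0833 − 3 × 2.3902 = -1.0874 → 0 (negative, so LCL = 0)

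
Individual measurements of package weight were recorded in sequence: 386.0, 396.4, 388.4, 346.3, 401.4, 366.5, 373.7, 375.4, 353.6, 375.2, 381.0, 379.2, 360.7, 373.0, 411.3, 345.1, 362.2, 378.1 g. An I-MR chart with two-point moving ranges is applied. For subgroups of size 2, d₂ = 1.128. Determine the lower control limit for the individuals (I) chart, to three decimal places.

X̄ = (386.0 + 396.4 + 388.4 + 346.3 + 401.4 + 366.5 + 373.7 + 375.4 + 353.6 + 375.2 + 381.0 + 379.2 + 360.7 + 373.0 + 411.3 + 345.1 + 362.2 + 378.1) / 18 = 375.1944
Moving ranges: 10.4, 8.0, 42.1, 55.1, 34.9, 7.2, 1.7, 21.8, 21.6, 5.8, 1.8, 18.5, 12.3, 38.3, 66.2, 17.1, 15.9; M̄R̄ = 378.7000 / 17 = 22.2765
LCL = X̄ − 3·M̄R̄/d₂ = 375.1944 − 3 × 22.2765 / 1.128 = 315.9485

315.949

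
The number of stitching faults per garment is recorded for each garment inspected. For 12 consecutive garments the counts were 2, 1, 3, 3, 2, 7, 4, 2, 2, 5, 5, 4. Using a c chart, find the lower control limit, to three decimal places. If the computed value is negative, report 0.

c̄ = (2 + 1 + 3 + 3 + 2 + 7 + 4 + 2 + 2 + 5 + 5 + 4) / 12 = 40 / 12 = 3.3333
LCL = c̄ − 3√c̄ = 3.3333 − 3 × 1.8257 = -2.1439 → 0 (cannot be negative)

0.000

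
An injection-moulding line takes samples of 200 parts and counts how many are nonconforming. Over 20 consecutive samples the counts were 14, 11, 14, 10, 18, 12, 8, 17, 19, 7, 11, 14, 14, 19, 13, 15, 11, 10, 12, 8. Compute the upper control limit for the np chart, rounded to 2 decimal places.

p̄ = Σdᵢ / (k·n) = 257 / (20 × 200) = 0.06425
UCL = np̄ + 3·√(np̄(1−p̄)) = 12.8500 + 3 × √(12.8500×0.93575) = 12.8500 + 3 × 3.4676 = 23.2529

23.25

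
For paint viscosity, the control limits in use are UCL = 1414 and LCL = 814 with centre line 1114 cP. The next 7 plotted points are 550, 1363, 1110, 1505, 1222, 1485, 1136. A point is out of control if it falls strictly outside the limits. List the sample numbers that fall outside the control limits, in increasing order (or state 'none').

Compare each point to [814, 1414]: sample 1 = 550 < LCL; sample 4 = 1505 > UCL; sample 6 = 1485 > UCL.

1, 4, 6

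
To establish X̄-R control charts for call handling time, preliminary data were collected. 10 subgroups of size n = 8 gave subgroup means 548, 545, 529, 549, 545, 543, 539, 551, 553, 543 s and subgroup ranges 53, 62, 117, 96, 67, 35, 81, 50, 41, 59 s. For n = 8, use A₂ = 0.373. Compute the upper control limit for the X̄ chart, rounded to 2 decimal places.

X̄̄ = (548 + 545 + 529 + 549 + 545 + 543 + 539 + 551 + 553 + 543) / 10 = 5445.0000 / 10 = 544.5000
R̄ = (53 + 62 + 117 + 96 + 67 + 35 + 81 + 50 + 41 + 59) / 10 = 661.0000 / 10 = 66.1000
UCL = X̄̄ + A₂·R̄ = 544.5000 + 0.373 × 66.1000 = 569.1553

569.16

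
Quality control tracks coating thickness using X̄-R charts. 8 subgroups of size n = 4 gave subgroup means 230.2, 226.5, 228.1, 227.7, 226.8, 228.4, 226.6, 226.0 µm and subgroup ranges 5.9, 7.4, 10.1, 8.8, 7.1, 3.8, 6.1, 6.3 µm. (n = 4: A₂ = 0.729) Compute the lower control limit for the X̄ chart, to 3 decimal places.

X̄̄ = (230.2 + 226.5 + 228.1 + 227.7 + 226.8 + 228.4 + 226.6 + 226.0) / 8 = 1820.3000 / 8 = 227.5375
R̄ = (5.9 + 7.4 + 10.1 + 8.8 + 7.1 + 3.8 + 6.1 + 6.3) / 8 = 55.5000 / 8 = 6.9375
LCL = X̄̄ − A₂·R̄ = 227.5375 − 0.729 × 6.9375 = 222.4801

222.480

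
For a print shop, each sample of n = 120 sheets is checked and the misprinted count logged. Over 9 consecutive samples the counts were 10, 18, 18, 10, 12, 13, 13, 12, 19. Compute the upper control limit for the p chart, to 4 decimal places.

p̄ = Σdᵢ / (k·n) = 125 / (9 × 120) = 0.11574
UCL = p̄ + 3·√(p̄(1−p̄)/n) = 0.11574 + 3 × √(0.11574×0.88426/120) = 0.11574 + 3 × 0.02920 = 0.20335

0.2034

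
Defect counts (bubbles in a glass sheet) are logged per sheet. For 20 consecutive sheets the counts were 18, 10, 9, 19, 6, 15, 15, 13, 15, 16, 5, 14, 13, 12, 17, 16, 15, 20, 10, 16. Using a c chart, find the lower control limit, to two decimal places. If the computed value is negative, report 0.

c̄ = (18 + 10 + 9 + 19 + 6 + 15 + 15 + 13 + 15 + 16 + 5 + 14 + 13 + 12 + 17 + 16 + 15 + 20 + 10 + 16) / 20 = 274 / 20 = 13.7000
LCL = c̄ − 3√c̄ = 13.7000 − 3 × 3.7014 = 2.5959

2.60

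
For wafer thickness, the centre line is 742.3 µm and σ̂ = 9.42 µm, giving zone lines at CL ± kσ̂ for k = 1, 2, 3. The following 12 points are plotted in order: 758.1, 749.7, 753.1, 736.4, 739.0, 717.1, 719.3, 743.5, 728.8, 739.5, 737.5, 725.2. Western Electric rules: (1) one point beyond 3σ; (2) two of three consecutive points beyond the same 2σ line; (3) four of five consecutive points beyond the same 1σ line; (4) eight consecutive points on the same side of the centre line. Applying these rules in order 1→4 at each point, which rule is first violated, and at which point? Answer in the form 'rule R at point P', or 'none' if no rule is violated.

Zone of each point (C = within 1σ̂, B = 1σ̂–2σ̂, A = 2σ̂–3σ̂, * = beyond 3σ̂; sign = side of CL): 1:+B, 2:+C, 3:+B, 4:-C, 5:-C, 6:-A, 7:-A, 8:+C, 9:-B, 10:-C, 11:-C, 12:-B
Rule 2 (two of three consecutive points beyond the same 2σ limit) is satisfied at point 7.

rule 2 at point 7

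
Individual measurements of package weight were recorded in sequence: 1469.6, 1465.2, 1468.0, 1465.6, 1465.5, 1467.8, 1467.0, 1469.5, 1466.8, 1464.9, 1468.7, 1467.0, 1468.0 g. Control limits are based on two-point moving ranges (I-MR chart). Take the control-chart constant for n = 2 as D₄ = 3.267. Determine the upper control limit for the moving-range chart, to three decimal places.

7.187

Moving ranges: 4.4, 2.8, 2.4, 0.1, 2.3, 0.8, 2.5, 2.7, 1.9, 3.8, 1.7, 1.0; M̄R̄ = 26.4000 / 12 = 2.2000
UCL_MR = D₄·M̄R̄ = 3.267 × 2.2000 = 7.1874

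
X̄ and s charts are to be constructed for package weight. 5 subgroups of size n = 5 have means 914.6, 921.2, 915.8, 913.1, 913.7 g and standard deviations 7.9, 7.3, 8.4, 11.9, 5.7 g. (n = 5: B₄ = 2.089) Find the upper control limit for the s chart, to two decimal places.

s̄ = (7.9 + 7.3 + 8.4 + 11.9 + 5.7) / 5 = 8.2400
UCL_s = B₄·s̄ = 2.089 × 8.2400 = 17.2134

17.21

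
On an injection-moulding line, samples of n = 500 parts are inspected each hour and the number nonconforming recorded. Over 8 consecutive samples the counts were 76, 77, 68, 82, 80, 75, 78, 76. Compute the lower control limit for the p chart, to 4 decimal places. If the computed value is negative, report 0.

0.1047

p̄ = Σdᵢ / (k·n) = 612 / (8 × 500) = 0.15300
LCL = p̄ − 3·√(p̄(1−p̄)/n) = 0.15300 − 3 × 0.01610 = 0.10470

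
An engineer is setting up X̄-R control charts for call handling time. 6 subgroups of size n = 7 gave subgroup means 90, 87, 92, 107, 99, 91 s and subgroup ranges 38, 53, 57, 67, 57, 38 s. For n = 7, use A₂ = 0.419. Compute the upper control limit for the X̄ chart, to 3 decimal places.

115.982

X̄̄ = (90 + 87 + 92 + 107 + 99 + 91) / 6 = 566.0000 / 6 = 94.3333
R̄ = (38 + 53 + 57 + 67 + 57 + 38) / 6 = 310.0000 / 6 = 51.6667
UCL = X̄̄ + A₂·R̄ = 94.3333 + 0.419 × 51.6667 = 115.9817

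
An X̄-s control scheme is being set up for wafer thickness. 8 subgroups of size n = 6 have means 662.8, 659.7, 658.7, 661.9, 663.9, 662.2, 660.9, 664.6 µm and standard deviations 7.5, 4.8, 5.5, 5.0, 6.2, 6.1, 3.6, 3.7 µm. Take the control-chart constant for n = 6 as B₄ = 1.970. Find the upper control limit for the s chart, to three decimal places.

s̄ = (7.5 + 4.8 + 5.5 + 5.0 + 6.2 + 6.1 + 3.6 + 3.7) / 8 = 5.3000
UCL_s = B₄·s̄ = 1.970 × 5.3000 = 10.4410

10.441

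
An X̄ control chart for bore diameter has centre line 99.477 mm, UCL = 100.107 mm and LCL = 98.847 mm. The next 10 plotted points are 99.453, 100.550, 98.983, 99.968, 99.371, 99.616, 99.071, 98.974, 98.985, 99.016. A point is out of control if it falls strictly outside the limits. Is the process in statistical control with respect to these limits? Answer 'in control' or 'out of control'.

Compare each point to [98.847, 100.107]: sample 2 = 100.550 > UCL.

out of control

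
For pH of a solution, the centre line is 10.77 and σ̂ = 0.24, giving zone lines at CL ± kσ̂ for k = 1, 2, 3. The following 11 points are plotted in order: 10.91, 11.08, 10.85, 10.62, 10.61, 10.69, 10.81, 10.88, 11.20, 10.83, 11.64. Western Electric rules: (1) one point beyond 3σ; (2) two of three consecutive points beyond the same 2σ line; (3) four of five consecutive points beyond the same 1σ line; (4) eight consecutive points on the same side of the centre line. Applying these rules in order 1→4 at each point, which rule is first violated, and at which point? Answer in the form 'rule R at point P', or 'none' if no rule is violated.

Zone of each point (C = within 1σ̂, B = 1σ̂–2σ̂, A = 2σ̂–3σ̂, * = beyond 3σ̂; sign = side of CL): 1:+C, 2:+B, 3:+C, 4:-C, 5:-C, 6:-C, 7:+C, 8:+C, 9:+B, 10:+C, 11:+*
Rule 1 (one point beyond the 3σ limits) is satisfied at point 11.

rule 1 at point 11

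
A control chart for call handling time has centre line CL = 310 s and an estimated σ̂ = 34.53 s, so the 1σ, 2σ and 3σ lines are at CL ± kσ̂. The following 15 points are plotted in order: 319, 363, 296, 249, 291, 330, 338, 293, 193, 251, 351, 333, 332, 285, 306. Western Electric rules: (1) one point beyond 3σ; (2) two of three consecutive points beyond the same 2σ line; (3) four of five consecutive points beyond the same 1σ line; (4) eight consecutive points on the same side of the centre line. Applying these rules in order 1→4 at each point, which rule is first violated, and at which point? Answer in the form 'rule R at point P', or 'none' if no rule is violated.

rule 1 at point 9

Zone of each point (C = within 1σ̂, B = 1σ̂–2σ̂, A = 2σ̂–3σ̂, * = beyond 3σ̂; sign = side of CL): 1:+C, 2:+B, 3:-C, 4:-B, 5:-C, 6:+C, 7:+C, 8:-C, 9:-*, 10:-B, 11:+B, 12:+C, 13:+C, 14:-C, 15:-C
Rule 1 (one point beyond the 3σ limits) is satisfied at point 9.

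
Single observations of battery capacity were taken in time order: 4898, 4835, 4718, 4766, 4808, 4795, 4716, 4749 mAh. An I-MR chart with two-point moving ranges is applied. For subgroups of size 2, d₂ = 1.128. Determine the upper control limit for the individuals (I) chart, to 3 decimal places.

4935.701

X̄ = (4898 + 4835 + 4718 + 4766 + 4808 + 4795 + 4716 + 4749) / 8 = 4785.6250
Moving ranges: 63, 117, 48, 42, 13, 79, 33; M̄R̄ = 395.0000 / 7 = 56.4286
UCL = X̄ + 3·M̄R̄/d₂ = 4785.6250 + 3 × 56.4286 / 1.128 = 4935.7010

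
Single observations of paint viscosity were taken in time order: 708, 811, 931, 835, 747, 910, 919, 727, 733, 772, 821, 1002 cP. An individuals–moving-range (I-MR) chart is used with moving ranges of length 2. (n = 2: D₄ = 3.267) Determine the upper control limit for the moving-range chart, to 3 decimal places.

310.662

Moving ranges: 103, 120, 96, 88, 163, 9, 192, 6, 39, 49, 181; M̄R̄ = 1046.0000 / 11 = 95.0909
UCL_MR = D₄·M̄R̄ = 3.267 × 95.0909 = 310.6620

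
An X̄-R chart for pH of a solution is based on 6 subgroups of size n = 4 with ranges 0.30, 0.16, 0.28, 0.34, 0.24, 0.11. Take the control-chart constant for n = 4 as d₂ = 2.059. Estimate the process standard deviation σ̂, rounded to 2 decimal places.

R̄ = (0.30 + 0.16 + 0.28 + 0.34 + 0.24 + 0.11) / 6 = 0.2383
σ̂ = R̄ / d₂ = 0.2383 / 2.059 = 0.1158

0.12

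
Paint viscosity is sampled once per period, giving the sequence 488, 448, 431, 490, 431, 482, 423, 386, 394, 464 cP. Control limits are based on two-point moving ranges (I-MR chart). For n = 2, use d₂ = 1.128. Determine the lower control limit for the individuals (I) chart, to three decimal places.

325.497

X̄ = (488 + 448 + 431 + 490 + 431 + 482 + 423 + 386 + 394 + 464) / 10 = 443.7000
Moving ranges: 40, 17, 59, 59, 51, 59, 37, 8, 70; M̄R̄ = 400.0000 / 9 = 44.4444
LCL = X̄ − 3·M̄R̄/d₂ = 443.7000 − 3 × 44.4444 / 1.128 = 325.4967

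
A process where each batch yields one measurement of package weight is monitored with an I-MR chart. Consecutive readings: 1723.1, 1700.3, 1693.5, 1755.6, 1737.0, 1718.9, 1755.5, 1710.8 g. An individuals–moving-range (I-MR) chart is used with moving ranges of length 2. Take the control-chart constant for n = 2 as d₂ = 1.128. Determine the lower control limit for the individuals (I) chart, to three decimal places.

1644.664

X̄ = (1723.1 + 1700.3 + 1693.5 + 1755.6 + 1737.0 + 1718.9 + 1755.5 + 1710.8) / 8 = 1724.3375
Moving ranges: 22.8, 6.8, 62.1, 18.6, 18.1, 36.6, 44.7; M̄R̄ = 209.7000 / 7 = 29.9571
LCL = X̄ − 3·M̄R̄/d₂ = 1724.3375 − 3 × 29.9571 / 1.128 = 1644.6642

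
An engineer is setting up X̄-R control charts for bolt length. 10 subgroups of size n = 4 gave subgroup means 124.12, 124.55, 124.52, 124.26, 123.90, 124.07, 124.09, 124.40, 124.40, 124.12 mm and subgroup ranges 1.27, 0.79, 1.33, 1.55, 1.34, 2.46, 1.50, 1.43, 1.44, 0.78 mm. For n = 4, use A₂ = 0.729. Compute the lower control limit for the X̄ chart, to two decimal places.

123.23

X̄̄ = (124.12 + 124.55 + 124.52 + 124.26 + 123.90 + 124.07 + 124.09 + 124.40 + 124.40 + 124.12) / 10 = 1242.4300 / 10 = 124.2430
R̄ = (1.27 + 0.79 + 1.33 + 1.55 + 1.34 + 2.46 + 1.50 + 1.43 + 1.44 + 0.78) / 10 = 13.8900 / 10 = 1.3890
LCL = X̄̄ − A₂·R̄ = 124.2430 − 0.729 × 1.3890 = 123.2304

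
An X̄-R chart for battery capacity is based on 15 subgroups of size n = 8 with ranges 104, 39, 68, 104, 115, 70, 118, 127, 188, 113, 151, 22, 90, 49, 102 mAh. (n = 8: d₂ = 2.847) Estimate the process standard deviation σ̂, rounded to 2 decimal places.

R̄ = (104 + 39 + 68 + 104 + 115 + 70 + 118 + 127 + 188 + 113 + 151 + 22 + 90 + 49 + 102) / 15 = 97.3333
σ̂ = R̄ / d₂ = 97.3333 / 2.847 = 34.1880

34.19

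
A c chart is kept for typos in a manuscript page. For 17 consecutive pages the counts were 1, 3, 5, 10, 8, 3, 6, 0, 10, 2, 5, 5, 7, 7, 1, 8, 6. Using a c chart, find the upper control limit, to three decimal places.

c̄ = (1 + 3 + 5 + 10 + 8 + 3 + 6 + 0 + 10 + 2 + 5 + 5 + 7 + 7 + 1 + 8 + 6) / 17 = 87 / 17 = 5.1176
UCL = c̄ + 3√c̄ = 5.1176 + 3 × √5.1176 = 5.1176 + 3 × 2.2622 = 11.9043

11.904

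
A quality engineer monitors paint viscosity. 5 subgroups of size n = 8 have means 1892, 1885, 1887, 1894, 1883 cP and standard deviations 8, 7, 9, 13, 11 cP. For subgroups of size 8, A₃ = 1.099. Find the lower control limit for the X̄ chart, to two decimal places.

X̄̄ = (1892 + 1885 + 1887 + 1894 + 1883) / 5 = 1888.2000
s̄ = (8 + 7 + 9 + 13 + 11) / 5 = 9.6000
LCL = X̄̄ − A₃·s̄ = 1888.2000 − 1.099 × 9.6000 = 1877.6496

1877.65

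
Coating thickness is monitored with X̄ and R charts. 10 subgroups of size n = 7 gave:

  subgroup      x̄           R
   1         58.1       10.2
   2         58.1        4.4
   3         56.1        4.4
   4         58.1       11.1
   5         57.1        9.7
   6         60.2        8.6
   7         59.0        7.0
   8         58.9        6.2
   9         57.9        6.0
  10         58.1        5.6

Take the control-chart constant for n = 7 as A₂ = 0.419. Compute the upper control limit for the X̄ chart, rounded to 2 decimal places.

X̄̄ = (58.1 + 58.1 + 56.1 + 58.1 + 57.1 + 60.2 + 59.0 + 58.9 + 57.9 + 58.1) / 10 = 581.6000 / 10 = 58.1600
R̄ = (10.2 + 4.4 + 4.4 + 11.1 + 9.7 + 8.6 + 7.0 + 6.2 + 6.0 + 5.6) / 10 = 73.2000 / 10 = 7.3200
UCL = X̄̄ + A₂·R̄ = 58.1600 + 0.419 × 7.3200 = 61.2271

61.23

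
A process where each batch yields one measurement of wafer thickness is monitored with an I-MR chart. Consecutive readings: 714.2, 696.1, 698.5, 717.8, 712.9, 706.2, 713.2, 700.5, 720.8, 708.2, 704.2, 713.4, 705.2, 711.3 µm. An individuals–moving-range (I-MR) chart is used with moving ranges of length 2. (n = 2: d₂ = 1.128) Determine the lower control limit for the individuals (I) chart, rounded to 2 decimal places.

681.85

X̄ = (714.2 + 696.1 + 698.5 + 717.8 + 712.9 + 706.2 + 713.2 + 700.5 + 720.8 + 708.2 + 704.2 + 713.4 + 705.2 + 711.3) / 14 = 708.7500
Moving ranges: 18.1, 2.4, 19.3, 4.9, 6.7, 7.0, 12.7, 20.3, 12.6, 4.0, 9.2, 8.2, 6.1; M̄R̄ = 131.5000 / 13 = 10.1154
LCL = X̄ − 3·M̄R̄/d₂ = 708.7500 − 3 × 10.1154 / 1.128 = 681.8474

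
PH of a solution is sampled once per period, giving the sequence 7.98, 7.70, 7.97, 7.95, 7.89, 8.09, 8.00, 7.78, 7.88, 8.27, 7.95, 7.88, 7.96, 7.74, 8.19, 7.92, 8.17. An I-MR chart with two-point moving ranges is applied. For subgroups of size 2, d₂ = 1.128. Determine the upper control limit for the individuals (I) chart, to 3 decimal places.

X̄ = (7.98 + 7.70 + 7.97 + 7.95 + 7.89 + 8.09 + 8.00 + 7.78 + 7.88 + 8.27 + 7.95 + 7.88 + 7.96 + 7.74 + 8.19 + 7.92 + 8.17) / 17 = 7.9600
Moving ranges: 0.28, 0.27, 0.02, 0.06, 0.20, 0.09, 0.22, 0.10, 0.39, 0.32, 0.07, 0.08, 0.22, 0.45, 0.27, 0.25; M̄R̄ = 3.2900 / 16 = 0.2056
UCL = X̄ + 3·M̄R̄/d₂ = 7.9600 + 3 × 0.2056 / 1.128 = 8.5069

8.507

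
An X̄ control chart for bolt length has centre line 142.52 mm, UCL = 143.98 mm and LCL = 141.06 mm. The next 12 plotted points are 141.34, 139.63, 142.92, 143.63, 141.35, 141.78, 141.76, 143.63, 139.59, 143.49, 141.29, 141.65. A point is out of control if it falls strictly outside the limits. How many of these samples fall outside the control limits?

2

Compare each point to [141.06, 143.98]: sample 2 = 139.63 < LCL; sample 9 = 139.59 < LCL.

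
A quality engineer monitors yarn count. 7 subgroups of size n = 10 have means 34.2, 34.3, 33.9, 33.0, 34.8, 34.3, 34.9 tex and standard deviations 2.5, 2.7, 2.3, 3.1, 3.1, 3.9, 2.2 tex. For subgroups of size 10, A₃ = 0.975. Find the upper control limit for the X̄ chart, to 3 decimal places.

36.958

X̄̄ = (34.2 + 34.3 + 33.9 + 33.0 + 34.8 + 34.3 + 34.9) / 7 = 34.2000
s̄ = (2.5 + 2.7 + 2.3 + 3.1 + 3.1 + 3.9 + 2.2) / 7 = 2.8286
UCL = X̄̄ + A₃·s̄ = 34.2000 + 0.975 × 2.8286 = 36.9579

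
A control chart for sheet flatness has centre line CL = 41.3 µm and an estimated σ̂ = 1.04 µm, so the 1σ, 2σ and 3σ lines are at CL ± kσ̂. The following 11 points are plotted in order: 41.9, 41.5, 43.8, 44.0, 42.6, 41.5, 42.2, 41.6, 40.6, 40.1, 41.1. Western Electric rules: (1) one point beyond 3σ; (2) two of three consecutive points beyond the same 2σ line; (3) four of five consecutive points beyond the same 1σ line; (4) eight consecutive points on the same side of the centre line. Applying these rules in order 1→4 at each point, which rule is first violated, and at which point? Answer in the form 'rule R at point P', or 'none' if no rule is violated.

rule 2 at point 4

Zone of each point (C = within 1σ̂, B = 1σ̂–2σ̂, A = 2σ̂–3σ̂, * = beyond 3σ̂; sign = side of CL): 1:+C, 2:+C, 3:+A, 4:+A, 5:+B, 6:+C, 7:+C, 8:+C, 9:-C, 10:-B, 11:-C
Rule 2 (two of three consecutive points beyond the same 2σ limit) is satisfied at point 4.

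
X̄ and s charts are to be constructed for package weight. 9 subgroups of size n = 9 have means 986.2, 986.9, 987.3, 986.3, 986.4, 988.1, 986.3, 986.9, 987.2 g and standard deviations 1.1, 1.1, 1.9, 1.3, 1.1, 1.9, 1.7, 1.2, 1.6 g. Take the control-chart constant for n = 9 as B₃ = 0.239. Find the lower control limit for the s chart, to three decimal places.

0.343

s̄ = (1.1 + 1.1 + 1.9 + 1.3 + 1.1 + 1.9 + 1.7 + 1.2 + 1.6) / 9 = 1.4333
LCL_s = B₃·s̄ = 0.239 × 1.4333 = 0.3426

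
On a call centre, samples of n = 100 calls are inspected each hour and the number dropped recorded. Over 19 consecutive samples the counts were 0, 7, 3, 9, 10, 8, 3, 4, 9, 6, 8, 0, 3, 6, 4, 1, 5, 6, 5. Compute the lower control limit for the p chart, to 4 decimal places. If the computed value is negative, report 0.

p̄ = Σdᵢ / (k·n) = 97 / (19 × 100) = 0.05105
LCL = p̄ − 3·√(p̄(1−p̄)/n) = 0.05105 − 3 × 0.02201 = -0.01498 → 0 (negative, so LCL = 0)

0.0000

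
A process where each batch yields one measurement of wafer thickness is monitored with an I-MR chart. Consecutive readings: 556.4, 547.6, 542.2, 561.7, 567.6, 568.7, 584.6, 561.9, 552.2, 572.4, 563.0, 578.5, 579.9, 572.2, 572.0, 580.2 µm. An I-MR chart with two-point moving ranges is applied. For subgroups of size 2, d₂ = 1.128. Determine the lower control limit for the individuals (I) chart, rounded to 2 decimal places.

539.44

X̄ = (556.4 + 547.6 + 542.2 + 561.7 + 567.6 + 568.7 + 584.6 + 561.9 + 552.2 + 572.4 + 563.0 + 578.5 + 579.9 + 572.2 + 572.0 + 580.2) / 16 = 566.3188
Moving ranges: 8.8, 5.4, 19.5, 5.9, 1.1, 15.9, 22.7, 9.7, 20.2, 9.4, 15.5, 1.4, 7.7, 0.2, 8.2; M̄R̄ = 151.6000 / 15 = 10.1067
LCL = X̄ − 3·M̄R̄/d₂ = 566.3188 − 3 × 10.1067 / 1.128 = 539.4393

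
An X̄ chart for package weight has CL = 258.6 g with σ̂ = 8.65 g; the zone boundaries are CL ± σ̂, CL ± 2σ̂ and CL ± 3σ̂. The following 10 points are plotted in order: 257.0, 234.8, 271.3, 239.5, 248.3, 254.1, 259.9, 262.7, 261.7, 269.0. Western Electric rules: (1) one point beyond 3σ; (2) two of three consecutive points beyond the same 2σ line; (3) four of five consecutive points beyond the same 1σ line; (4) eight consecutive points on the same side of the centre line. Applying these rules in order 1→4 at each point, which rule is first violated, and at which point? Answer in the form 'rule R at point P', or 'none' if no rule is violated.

Zone of each point (C = within 1σ̂, B = 1σ̂–2σ̂, A = 2σ̂–3σ̂, * = beyond 3σ̂; sign = side of CL): 1:-C, 2:-A, 3:+B, 4:-A, 5:-B, 6:-C, 7:+C, 8:+C, 9:+C, 10:+B
Rule 2 (two of three consecutive points beyond the same 2σ limit) is satisfied at point 4.

rule 2 at point 4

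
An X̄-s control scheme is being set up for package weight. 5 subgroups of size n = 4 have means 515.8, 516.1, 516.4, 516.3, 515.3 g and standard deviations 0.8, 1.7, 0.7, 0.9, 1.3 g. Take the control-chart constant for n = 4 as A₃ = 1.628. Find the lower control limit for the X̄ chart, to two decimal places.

514.22

X̄̄ = (515.8 + 516.1 + 516.4 + 516.3 + 515.3) / 5 = 515.9800
s̄ = (0.8 + 1.7 + 0.7 + 0.9 + 1.3) / 5 = 1.0800
LCL = X̄̄ − A₃·s̄ = 515.9800 − 1.628 × 1.0800 = 514.2218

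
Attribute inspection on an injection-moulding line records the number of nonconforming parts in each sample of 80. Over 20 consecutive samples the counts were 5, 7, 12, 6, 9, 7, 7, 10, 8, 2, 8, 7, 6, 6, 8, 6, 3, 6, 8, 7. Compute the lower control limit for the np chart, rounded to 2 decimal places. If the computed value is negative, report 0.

p̄ = Σdᵢ / (k·n) = 138 / (20 × 80) = 0.08625
LCL = np̄ − 3·√(np̄(1−p̄)) = 6.9000 − 3 × 2.5110 = -0.6329 → 0 (negative, so LCL = 0)

0.00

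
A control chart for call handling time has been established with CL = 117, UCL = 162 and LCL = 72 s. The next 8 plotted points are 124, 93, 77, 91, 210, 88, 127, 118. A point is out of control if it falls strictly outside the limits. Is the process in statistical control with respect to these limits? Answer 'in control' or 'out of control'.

Compare each point to [72, 162]: sample 5 = 210 > UCL.

out of control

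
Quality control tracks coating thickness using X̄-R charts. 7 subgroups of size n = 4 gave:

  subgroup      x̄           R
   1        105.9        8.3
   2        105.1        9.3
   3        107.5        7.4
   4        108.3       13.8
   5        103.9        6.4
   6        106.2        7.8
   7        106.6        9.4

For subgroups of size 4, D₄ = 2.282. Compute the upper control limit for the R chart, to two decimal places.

R̄ = (8.3 + 9.3 + 7.4 + 13.8 + 6.4 + 7.8 + 9.4) / 7 = 62.4000 / 7 = 8.9143
UCL_R = D₄·R̄ = 2.282 × 8.9143 = 20.3424

20.34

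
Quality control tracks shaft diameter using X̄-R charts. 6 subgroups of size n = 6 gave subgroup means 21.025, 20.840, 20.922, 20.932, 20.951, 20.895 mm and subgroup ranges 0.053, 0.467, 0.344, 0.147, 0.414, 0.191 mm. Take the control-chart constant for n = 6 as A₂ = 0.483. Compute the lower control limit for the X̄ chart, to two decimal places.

20.80

X̄̄ = (21.025 + 20.840 + 20.922 + 20.932 + 20.951 + 20.895) / 6 = 125.5650 / 6 = 20.9275
R̄ = (0.053 + 0.467 + 0.344 + 0.147 + 0.414 + 0.191) / 6 = 1.6160 / 6 = 0.2693
LCL = X̄̄ − A₂·R̄ = 20.9275 − 0.483 × 0.2693 = 20.7974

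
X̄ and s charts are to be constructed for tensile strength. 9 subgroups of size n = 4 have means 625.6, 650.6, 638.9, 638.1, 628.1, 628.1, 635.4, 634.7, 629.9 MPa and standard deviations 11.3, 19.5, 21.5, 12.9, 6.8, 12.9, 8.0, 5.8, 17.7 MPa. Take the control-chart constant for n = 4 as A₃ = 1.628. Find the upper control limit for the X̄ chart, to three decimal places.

X̄̄ = (625.6 + 650.6 + 638.9 + 638.1 + 628.1 + 628.1 + 635.4 + 634.7 + 629.9) / 9 = 634.3778
s̄ = (11.3 + 19.5 + 21.5 + 12.9 + 6.8 + 12.9 + 8.0 + 5.8 + 17.7) / 9 = 12.9333
UCL = X̄̄ + A₃·s̄ = 634.3778 + 1.628 × 12.9333 = 655.4332

655.433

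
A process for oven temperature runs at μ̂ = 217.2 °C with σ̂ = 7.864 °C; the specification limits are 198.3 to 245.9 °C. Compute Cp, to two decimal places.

1.01

Cp = (USL − LSL) / (6σ̂) = (245.9 − 198.3) / (6 × 7.864) = 47.6000 / 47.1840 = 1.0088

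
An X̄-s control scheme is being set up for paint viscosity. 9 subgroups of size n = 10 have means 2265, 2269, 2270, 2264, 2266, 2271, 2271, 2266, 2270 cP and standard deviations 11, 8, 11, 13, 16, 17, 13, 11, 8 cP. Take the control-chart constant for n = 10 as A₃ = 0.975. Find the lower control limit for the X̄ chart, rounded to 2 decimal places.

2256.30

X̄̄ = (2265 + 2269 + 2270 + 2264 + 2266 + 2271 + 2271 + 2266 + 2270) / 9 = 2268.0000
s̄ = (11 + 8 + 11 + 13 + 16 + 17 + 13 + 11 + 8) / 9 = 12.0000
LCL = X̄̄ − A₃·s̄ = 2268.0000 − 0.975 × 12.0000 = 2256.3000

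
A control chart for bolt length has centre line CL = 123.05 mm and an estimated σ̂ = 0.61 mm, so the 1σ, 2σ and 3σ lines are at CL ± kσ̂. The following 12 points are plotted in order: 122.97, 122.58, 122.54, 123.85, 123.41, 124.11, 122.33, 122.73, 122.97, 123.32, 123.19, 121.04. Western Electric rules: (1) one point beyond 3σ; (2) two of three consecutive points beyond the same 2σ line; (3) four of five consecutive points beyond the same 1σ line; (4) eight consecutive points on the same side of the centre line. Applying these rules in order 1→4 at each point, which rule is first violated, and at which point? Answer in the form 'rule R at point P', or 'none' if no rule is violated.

Zone of each point (C = within 1σ̂, B = 1σ̂–2σ̂, A = 2σ̂–3σ̂, * = beyond 3σ̂; sign = side of CL): 1:-C, 2:-C, 3:-C, 4:+B, 5:+C, 6:+B, 7:-B, 8:-C, 9:-C, 10:+C, 11:+C, 12:-*
Rule 1 (one point beyond the 3σ limits) is satisfied at point 12.

rule 1 at point 12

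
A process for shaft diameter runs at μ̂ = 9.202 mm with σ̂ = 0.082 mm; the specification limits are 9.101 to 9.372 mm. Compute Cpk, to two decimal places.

0.41

Cpu = (USL − μ̂) / (3σ̂) = (9.372 − 9.202) / (3 × 0.082) = 0.6911; Cpl = (μ̂ − LSL) / (3σ̂) = (9.202 − 9.101) / (3 × 0.082) = 0.4106; Cpk = min(Cpu, Cpl) = 0.4106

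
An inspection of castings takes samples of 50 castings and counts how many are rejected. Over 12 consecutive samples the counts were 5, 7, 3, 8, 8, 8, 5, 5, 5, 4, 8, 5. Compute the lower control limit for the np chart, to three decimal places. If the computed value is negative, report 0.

p̄ = Σdᵢ / (k·n) = 71 / (12 × 50) = 0.11833
LCL = np̄ − 3·√(np̄(1−p̄)) = 5.9167 − 3 × 2.2840 = -0.9352 → 0 (negative, so LCL = 0)

0.000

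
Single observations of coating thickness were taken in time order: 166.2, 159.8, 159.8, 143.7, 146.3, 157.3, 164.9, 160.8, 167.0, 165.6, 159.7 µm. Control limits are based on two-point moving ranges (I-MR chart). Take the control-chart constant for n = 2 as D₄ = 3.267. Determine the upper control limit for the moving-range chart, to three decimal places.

20.027

Moving ranges: 6.4, 0.0, 16.1, 2.6, 11.0, 7.6, 4.1, 6.2, 1.4, 5.9; M̄R̄ = 61.3000 / 10 = 6.1300
UCL_MR = D₄·M̄R̄ = 3.267 × 6.1300 = 20.0267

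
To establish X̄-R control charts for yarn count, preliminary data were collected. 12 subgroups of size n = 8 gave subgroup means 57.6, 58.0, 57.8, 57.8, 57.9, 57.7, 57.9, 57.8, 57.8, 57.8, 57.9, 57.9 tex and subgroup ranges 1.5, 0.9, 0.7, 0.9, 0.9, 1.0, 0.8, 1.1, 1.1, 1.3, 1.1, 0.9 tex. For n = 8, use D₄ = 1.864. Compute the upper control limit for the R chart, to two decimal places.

R̄ = (1.5 + 0.9 + 0.7 + 0.9 + 0.9 + 1.0 + 0.8 + 1.1 + 1.1 + 1.3 + 1.1 + 0.9) / 12 = 12.2000 / 12 = 1.0167
UCL_R = D₄·R̄ = 1.864 × 1.0167 = 1.8951

1.90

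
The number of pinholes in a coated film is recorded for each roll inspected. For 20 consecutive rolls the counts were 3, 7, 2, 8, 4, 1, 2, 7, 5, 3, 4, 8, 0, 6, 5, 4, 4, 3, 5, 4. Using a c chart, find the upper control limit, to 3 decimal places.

10.435

c̄ = (3 + 7 + 2 + 8 + 4 + 1 + 2 + 7 + 5 + 3 + 4 + 8 + 0 + 6 + 5 + 4 + 4 + 3 + 5 + 4) / 20 = 85 / 20 = 4.2500
UCL = c̄ + 3√c̄ = 4.2500 + 3 × √4.2500 = 4.2500 + 3 × 2.0616 = 10.4347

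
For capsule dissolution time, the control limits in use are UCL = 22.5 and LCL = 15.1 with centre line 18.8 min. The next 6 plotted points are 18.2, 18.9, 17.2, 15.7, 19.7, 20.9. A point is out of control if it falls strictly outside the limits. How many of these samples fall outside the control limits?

All 6 points lie within [15.1, 22.5].

0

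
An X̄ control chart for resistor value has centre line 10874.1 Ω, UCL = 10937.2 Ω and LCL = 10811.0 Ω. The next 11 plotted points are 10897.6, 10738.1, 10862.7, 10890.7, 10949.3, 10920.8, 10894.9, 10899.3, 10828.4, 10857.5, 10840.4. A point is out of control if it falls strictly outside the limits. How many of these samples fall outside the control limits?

Compare each point to [10811.0, 10937.2]: sample 2 = 10738.1 < LCL; sample 5 = 10949.3 > UCL.

2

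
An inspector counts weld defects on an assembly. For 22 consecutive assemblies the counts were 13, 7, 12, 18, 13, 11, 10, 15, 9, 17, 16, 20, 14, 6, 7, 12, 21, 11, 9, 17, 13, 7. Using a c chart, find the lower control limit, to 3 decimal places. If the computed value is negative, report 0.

1.972

c̄ = (13 + 7 + 12 + 18 + 13 + 11 + 10 + 15 + 9 + 17 + 16 + 20 + 14 + 6 + 7 + 12 + 21 + 11 + 9 + 17 + 13 + 7) / 22 = 278 / 22 = 12.6364
LCL = c̄ − 3√c̄ = 12.6364 − 3 × 3.5548 = 1.9721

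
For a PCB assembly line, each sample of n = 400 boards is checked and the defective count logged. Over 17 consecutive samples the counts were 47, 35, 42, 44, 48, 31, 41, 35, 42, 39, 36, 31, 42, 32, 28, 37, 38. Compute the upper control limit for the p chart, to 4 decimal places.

p̄ = Σdᵢ / (k·n) = 648 / (17 × 400) = 0.09529
UCL = p̄ + 3·√(p̄(1−p̄)/n) = 0.09529 + 3 × √(0.09529×0.90471/400) = 0.09529 + 3 × 0.01468 = 0.13934

0.1393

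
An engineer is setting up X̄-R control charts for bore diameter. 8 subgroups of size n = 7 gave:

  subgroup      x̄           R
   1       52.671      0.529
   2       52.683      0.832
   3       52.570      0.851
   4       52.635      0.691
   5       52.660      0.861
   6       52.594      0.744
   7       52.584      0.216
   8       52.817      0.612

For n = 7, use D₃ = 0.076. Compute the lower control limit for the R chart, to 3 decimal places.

R̄ = (0.529 + 0.832 + 0.851 + 0.691 + 0.861 + 0.744 + 0.216 + 0.612) / 8 = 5.3360 / 8 = 0.6670
LCL_R = D₃·R̄ = 0.076 × 0.6670 = 0.0507

0.051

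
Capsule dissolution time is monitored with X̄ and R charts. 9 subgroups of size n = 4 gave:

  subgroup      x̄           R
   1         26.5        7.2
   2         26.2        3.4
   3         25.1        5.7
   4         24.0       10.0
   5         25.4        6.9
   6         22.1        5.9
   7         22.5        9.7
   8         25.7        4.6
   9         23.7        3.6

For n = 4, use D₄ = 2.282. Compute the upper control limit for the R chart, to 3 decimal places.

14.453

R̄ = (7.2 + 3.4 + 5.7 + 10.0 + 6.9 + 5.9 + 9.7 + 4.6 + 3.6) / 9 = 57.0000 / 9 = 6.3333
UCL_R = D₄·R̄ = 2.282 × 6.3333 = 14.4527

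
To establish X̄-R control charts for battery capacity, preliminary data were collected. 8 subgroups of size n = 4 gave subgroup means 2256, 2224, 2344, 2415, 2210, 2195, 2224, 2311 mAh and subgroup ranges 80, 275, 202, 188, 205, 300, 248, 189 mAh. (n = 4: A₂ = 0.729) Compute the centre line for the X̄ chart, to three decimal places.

2272.375

X̄̄ = (2256 + 2224 + 2344 + 2415 + 2210 + 2195 + 2224 + 2311) / 8 = 18179.0000 / 8 = 2272.3750
CL = X̄̄ = 2272.3750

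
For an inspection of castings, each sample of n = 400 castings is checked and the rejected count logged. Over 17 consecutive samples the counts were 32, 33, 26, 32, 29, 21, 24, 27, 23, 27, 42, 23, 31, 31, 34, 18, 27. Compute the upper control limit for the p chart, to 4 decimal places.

p̄ = Σdᵢ / (k·n) = 480 / (17 × 400) = 0.07059
UCL = p̄ + 3·√(p̄(1−p̄)/n) = 0.07059 + 3 × √(0.07059×0.92941/400) = 0.07059 + 3 × 0.01281 = 0.10901

0.1090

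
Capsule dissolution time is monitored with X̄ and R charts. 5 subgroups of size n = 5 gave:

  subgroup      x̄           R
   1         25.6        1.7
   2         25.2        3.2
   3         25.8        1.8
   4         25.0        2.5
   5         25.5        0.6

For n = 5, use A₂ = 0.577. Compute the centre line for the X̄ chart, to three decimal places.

25.420

X̄̄ = (25.6 + 25.2 + 25.8 + 25.0 + 25.5) / 5 = 127.1000 / 5 = 25.4200
CL = X̄̄ = 25.4200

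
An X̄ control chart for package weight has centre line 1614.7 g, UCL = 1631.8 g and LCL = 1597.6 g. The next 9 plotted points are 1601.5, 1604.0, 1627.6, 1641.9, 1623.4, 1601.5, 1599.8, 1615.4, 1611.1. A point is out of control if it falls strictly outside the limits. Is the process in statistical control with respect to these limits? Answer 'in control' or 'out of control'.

out of control

Compare each point to [1597.6, 1631.8]: sample 4 = 1641.9 > UCL.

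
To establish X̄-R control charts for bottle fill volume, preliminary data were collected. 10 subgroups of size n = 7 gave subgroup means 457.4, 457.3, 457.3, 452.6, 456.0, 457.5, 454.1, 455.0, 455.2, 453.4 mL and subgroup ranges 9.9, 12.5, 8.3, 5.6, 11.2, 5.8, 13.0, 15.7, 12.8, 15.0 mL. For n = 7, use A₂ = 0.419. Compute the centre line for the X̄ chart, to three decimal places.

455.580

X̄̄ = (457.4 + 457.3 + 457.3 + 452.6 + 456.0 + 457.5 + 454.1 + 455.0 + 455.2 + 453.4) / 10 = 4555.8000 / 10 = 455.5800
CL = X̄̄ = 455.5800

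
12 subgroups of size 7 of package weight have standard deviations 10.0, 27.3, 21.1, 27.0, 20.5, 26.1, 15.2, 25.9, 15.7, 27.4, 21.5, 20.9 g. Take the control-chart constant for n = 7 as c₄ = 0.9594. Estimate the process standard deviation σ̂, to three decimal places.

22.462

s̄ = (10.0 + 27.3 + 21.1 + 27.0 + 20.5 + 26.1 + 15.2 + 25.9 + 15.7 + 27.4 + 21.5 + 20.9) / 12 = 21.5500
σ̂ = s̄ / c₄ = 21.5500 / 0.9594 = 22.4620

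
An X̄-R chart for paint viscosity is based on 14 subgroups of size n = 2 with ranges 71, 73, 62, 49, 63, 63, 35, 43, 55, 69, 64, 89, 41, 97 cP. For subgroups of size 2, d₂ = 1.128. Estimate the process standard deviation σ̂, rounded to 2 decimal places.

R̄ = (71 + 73 + 62 + 49 + 63 + 63 + 35 + 43 + 55 + 69 + 64 + 89 + 41 + 97) / 14 = 62.4286
σ̂ = R̄ / d₂ = 62.4286 / 1.128 = 55.3445

55.34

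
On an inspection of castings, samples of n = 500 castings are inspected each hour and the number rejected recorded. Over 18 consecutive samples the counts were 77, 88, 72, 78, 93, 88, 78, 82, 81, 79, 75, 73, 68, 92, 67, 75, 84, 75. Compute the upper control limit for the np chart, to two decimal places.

103.66

p̄ = Σdᵢ / (k·n) = 1425 / (18 × 500) = 0.15833
UCL = np̄ + 3·√(np̄(1−p̄)) = 79.1667 + 3 × √(79.1667×0.84167) = 79.1667 + 3 × 8.1628 = 103.6552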